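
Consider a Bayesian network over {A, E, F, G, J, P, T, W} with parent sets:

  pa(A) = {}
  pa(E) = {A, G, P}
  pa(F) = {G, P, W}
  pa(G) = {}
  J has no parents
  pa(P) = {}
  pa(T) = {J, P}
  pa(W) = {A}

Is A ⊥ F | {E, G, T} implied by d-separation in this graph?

There are 3 undirected paths between A and F; checking each against the conditioning set {E, G, T}:
Path 1: A → E ← P → F
  E is a collider and E is conditioned on, which opens it; P is a fork and P is not conditioned on — no node blocks this path, so it is active.
Path 2: A → E ← G → F
  G is a fork here and G is conditioned on, so the path is blocked at G.
Path 3: A → W → F
  W is a chain and W is not conditioned on — no node blocks this path, so it is active.
Because an active path exists, A and F are not d-separated.

No — A and F are not d-separated given {E, G, T}.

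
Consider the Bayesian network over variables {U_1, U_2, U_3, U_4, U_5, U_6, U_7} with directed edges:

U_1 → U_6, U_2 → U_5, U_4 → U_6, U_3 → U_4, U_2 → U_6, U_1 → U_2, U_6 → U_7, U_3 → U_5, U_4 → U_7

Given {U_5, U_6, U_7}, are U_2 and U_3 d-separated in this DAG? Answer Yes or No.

No

Enumerating the 5 paths from U_2 to U_3 and testing each for blocking by {U_5, U_6, U_7}:
  1. U_2 → U_6 → U_7 ← U_4 ← U_3 — U_6:chain[blocks]; U_7:collider[open]; U_4:chain[open] ⇒ blocked
  2. U_2 → U_6 ← U_4 ← U_3 — U_6:collider[open]; U_4:chain[open] ⇒ active
  3. U_2 → U_5 ← U_3 — U_5:collider[open] ⇒ active
  4. U_2 ← U_1 → U_6 → U_7 ← U_4 ← U_3 — U_1:fork[open]; U_6:chain[blocks]; U_7:collider[open]; U_4:chain[open] ⇒ blocked
  5. U_2 ← U_1 → U_6 ← U_4 ← U_3 — U_1:fork[open]; U_6:collider[open]; U_4:chain[open] ⇒ active
Because an active path exists, U_2 and U_3 are not d-separated.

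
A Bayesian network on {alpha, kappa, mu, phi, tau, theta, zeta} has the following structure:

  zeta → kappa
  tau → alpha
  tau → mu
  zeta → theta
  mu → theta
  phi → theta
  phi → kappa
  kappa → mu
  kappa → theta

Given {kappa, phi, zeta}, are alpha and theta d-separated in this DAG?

No — alpha and theta are not d-separated given {kappa, phi, zeta}.

There are 4 undirected paths between alpha and theta; checking each against the conditioning set {kappa, phi, zeta}:
Path 1: alpha ← tau → mu ← kappa ← zeta → theta
  mu is a collider here and neither mu nor any of its descendants is conditioned on, so the collider stays closed — the path is blocked at mu.
Path 2: alpha ← tau → mu ← kappa ← phi → theta
  mu is a collider here and neither mu nor any of its descendants is conditioned on, so the collider stays closed — the path is blocked at mu.
Path 3: alpha ← tau → mu ← kappa → theta
  mu is a collider here and neither mu nor any of its descendants is conditioned on, so the collider stays closed — the path is blocked at mu.
Path 4: alpha ← tau → mu → theta
  tau is a fork and tau is not conditioned on; mu is a chain and mu is not conditioned on — no node blocks this path, so it is active.
Since the path alpha ← tau → mu → theta is active, alpha and theta are not d-separated given {kappa, phi, zeta}.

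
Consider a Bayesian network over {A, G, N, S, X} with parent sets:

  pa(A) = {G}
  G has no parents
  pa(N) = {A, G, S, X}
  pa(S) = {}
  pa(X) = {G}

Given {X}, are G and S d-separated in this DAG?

Yes

3 paths connect G and S; each must be blocked for d-separation to hold:
Path 1: G → N ← S
  N is a collider here and neither N nor any of its descendants is conditioned on, so the collider stays closed — the path is blocked at N.
Path 2: G → A → N ← S
  N is a collider here and neither N nor any of its descendants is conditioned on, so the collider stays closed — the path is blocked at N.
Path 3: G → X → N ← S
  X is a chain here and X is conditioned on, so the path is blocked at X.
All paths are blocked; G ⊥ S | {X} holds.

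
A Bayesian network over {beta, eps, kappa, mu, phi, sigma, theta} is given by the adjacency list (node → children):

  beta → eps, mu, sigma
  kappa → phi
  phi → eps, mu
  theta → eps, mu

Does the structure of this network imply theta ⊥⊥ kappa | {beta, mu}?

Enumerating the 4 paths from theta to kappa and testing each for blocking by {beta, mu}:
Path 1: theta → eps ← phi ← kappa
  eps is a collider here and neither eps nor any of its descendants is conditioned on, so the collider stays closed — the path is blocked at eps.
Path 2: theta → eps ← beta → mu ← phi ← kappa
  eps is a collider here and neither eps nor any of its descendants is conditioned on, so the collider stays closed — the path is blocked at eps.
Path 3: theta → mu ← phi ← kappa
  mu is a collider and mu is conditioned on, which opens it; phi is a chain and phi is not conditioned on — no node blocks this path, so it is active.
Path 4: theta → mu ← beta → eps ← phi ← kappa
  beta is a fork here and beta is conditioned on, so the path is blocked at beta.
Since the path theta → mu ← phi ← kappa is active, theta and kappa are not d-separated given {beta, mu}.

No — theta and kappa are not d-separated given {beta, mu}.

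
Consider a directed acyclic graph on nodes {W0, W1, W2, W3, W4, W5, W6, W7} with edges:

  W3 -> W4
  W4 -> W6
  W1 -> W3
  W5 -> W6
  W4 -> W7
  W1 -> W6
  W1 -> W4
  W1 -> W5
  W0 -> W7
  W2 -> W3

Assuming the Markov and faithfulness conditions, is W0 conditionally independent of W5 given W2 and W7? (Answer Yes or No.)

We examine all 6 paths between W0 and W5:
Path 1: W0 → W7 ← W4 ← W3 ← W1 → W6 ← W5
  W6 is a collider here and neither W6 nor any of its descendants is conditioned on, so the collider stays closed — the path is blocked at W6.
Path 2: W0 → W7 ← W4 ← W3 ← W1 → W5
  W7 is a collider and W7 is conditioned on, which opens it; W4 is a chain and W4 is not conditioned on; W3 is a chain and W3 is not conditioned on; W1 is a fork and W1 is not conditioned on — no node blocks this path, so it is active.
Path 3: W0 → W7 ← W4 ← W1 → W6 ← W5
  W6 is a collider here and neither W6 nor any of its descendants is conditioned on, so the collider stays closed — the path is blocked at W6.
Path 4: W0 → W7 ← W4 ← W1 → W5
  W7 is a collider and W7 is conditioned on, which opens it; W4 is a chain and W4 is not conditioned on; W1 is a fork and W1 is not conditioned on — no node blocks this path, so it is active.
Path 5: W0 → W7 ← W4 → W6 ← W1 → W5
  W6 is a collider here and neither W6 nor any of its descendants is conditioned on, so the collider stays closed — the path is blocked at W6.
Path 6: W0 → W7 ← W4 → W6 ← W5
  W6 is a collider here and neither W6 nor any of its descendants is conditioned on, so the collider stays closed — the path is blocked at W6.
At least one path is unblocked, so d-separation fails.

No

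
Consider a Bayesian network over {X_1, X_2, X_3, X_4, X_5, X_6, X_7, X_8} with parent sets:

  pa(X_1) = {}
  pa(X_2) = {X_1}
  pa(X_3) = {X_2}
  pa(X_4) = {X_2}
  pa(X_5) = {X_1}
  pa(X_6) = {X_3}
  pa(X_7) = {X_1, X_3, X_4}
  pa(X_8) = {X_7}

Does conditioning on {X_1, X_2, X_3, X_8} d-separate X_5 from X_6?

There are 4 undirected paths between X_5 and X_6; checking each against the conditioning set {X_1, X_2, X_3, X_8}:
Path 1: X_5 ← X_1 → X_7 ← X_4 ← X_2 → X_3 → X_6
  X_1 is a fork here and X_1 is conditioned on, so the path is blocked at X_1.
Path 2: X_5 ← X_1 → X_7 ← X_3 → X_6
  X_1 is a fork here and X_1 is conditioned on, so the path is blocked at X_1.
Path 3: X_5 ← X_1 → X_2 → X_4 → X_7 ← X_3 → X_6
  X_1 is a fork here and X_1 is conditioned on, so the path is blocked at X_1.
Path 4: X_5 ← X_1 → X_2 → X_3 → X_6
  X_1 is a fork here and X_1 is conditioned on, so the path is blocked at X_1.
Every path is blocked, so X_5 and X_6 are d-separated given {X_1, X_2, X_3, X_8}.

Yes — X_5 and X_6 are d-separated given {X_1, X_2, X_3, X_8}.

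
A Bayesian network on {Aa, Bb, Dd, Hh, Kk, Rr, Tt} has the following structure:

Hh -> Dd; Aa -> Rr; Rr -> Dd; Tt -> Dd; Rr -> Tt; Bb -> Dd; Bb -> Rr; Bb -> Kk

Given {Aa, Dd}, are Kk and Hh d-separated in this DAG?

No

Enumerating the 3 paths from Kk to Hh and testing each for blocking by {Aa, Dd}:
Path 1: Kk ← Bb → Dd ← Hh
  Bb is a fork and Bb is not conditioned on; Dd is a collider and Dd is conditioned on, which opens it — no node blocks this path, so it is active.
Path 2: Kk ← Bb → Rr → Dd ← Hh
  Bb is a fork and Bb is not conditioned on; Rr is a chain and Rr is not conditioned on; Dd is a collider and Dd is conditioned on, which opens it — no node blocks this path, so it is active.
Path 3: Kk ← Bb → Rr → Tt → Dd ← Hh
  Bb is a fork and Bb is not conditioned on; Rr is a chain and Rr is not conditioned on; Tt is a chain and Tt is not conditioned on; Dd is a collider and Dd is conditioned on, which opens it — no node blocks this path, so it is active.
Because an active path exists, Kk and Hh are not d-separated.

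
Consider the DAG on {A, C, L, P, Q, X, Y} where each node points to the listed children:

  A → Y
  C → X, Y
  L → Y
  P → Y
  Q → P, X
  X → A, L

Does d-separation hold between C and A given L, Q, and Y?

No

We examine all 6 paths between C and A:
Path 1: C → X ← Q → P → Y ← A
  Q is a fork here and Q is conditioned on, so the path is blocked at Q.
Path 2: C → X → L → Y ← A
  L is a chain here and L is conditioned on, so the path is blocked at L.
Path 3: C → X → A
  X is a chain and X is not conditioned on — no node blocks this path, so it is active.
Path 4: C → Y ← P ← Q → X → A
  Q is a fork here and Q is conditioned on, so the path is blocked at Q.
Path 5: C → Y ← L ← X → A
  L is a chain here and L is conditioned on, so the path is blocked at L.
Path 6: C → Y ← A
  Y is a collider and Y is conditioned on, which opens it — no node blocks this path, so it is active.
At least one path is unblocked, so d-separation fails.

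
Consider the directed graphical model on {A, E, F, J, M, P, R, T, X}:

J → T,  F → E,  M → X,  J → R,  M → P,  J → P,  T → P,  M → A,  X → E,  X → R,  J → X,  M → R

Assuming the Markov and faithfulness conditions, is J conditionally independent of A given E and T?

No

We examine all 6 paths between J and A:
Path 1: J → T → P ← M → A
  T is a chain here and T is conditioned on, so the path is blocked at T.
Path 2: J → R ← M → A
  R is a collider here and neither R nor any of its descendants is conditioned on, so the collider stays closed — the path is blocked at R.
Path 3: J → R ← X ← M → A
  R is a collider here and neither R nor any of its descendants is conditioned on, so the collider stays closed — the path is blocked at R.
Path 4: J → P ← M → A
  P is a collider here and neither P nor any of its descendants is conditioned on, so the collider stays closed — the path is blocked at P.
Path 5: J → X → R ← M → A
  R is a collider here and neither R nor any of its descendants is conditioned on, so the collider stays closed — the path is blocked at R.
Path 6: J → X ← M → A
  X is a collider and its descendant E is conditioned on, which opens it; M is a fork and M is not conditioned on — no node blocks this path, so it is active.
At least one path is unblocked, so d-separation fails.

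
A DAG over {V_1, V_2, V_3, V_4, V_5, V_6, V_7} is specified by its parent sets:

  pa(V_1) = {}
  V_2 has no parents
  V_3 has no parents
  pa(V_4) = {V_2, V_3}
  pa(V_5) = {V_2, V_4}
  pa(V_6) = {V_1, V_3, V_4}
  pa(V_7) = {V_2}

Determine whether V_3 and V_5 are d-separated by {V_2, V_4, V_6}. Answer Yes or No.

Enumerating the 4 paths from V_3 to V_5 and testing each for blocking by {V_2, V_4, V_6}:
Path 1: V_3 → V_4 → V_5
  V_4 is a chain here and V_4 is conditioned on, so the path is blocked at V_4.
Path 2: V_3 → V_4 ← V_2 → V_5
  V_2 is a fork here and V_2 is conditioned on, so the path is blocked at V_2.
Path 3: V_3 → V_6 ← V_4 → V_5
  V_4 is a fork here and V_4 is conditioned on, so the path is blocked at V_4.
Path 4: V_3 → V_6 ← V_4 ← V_2 → V_5
  V_4 is a chain here and V_4 is conditioned on, so the path is blocked at V_4.
Every path is blocked, so V_3 and V_5 are d-separated given {V_2, V_4, V_6}.

Yes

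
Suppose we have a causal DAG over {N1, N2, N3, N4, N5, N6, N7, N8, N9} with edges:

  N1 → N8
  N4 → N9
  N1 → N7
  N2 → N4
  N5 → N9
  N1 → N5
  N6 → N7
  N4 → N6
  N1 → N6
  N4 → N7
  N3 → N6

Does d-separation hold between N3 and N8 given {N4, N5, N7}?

Enumerating the 5 paths from N3 to N8 and testing each for blocking by {N4, N5, N7}:
  1. N3 → N6 ← N1 → N8 — N6:collider[open]; N1:fork[open] ⇒ active
  2. N3 → N6 ← N4 → N9 ← N5 ← N1 → N8 — N6:collider[open]; N4:fork[blocks]; N9:collider[blocks]; N5:chain[blocks]; N1:fork[open] ⇒ blocked
  3. N3 → N6 ← N4 → N7 ← N1 → N8 — N6:collider[open]; N4:fork[blocks]; N7:collider[open]; N1:fork[open] ⇒ blocked
  4. N3 → N6 → N7 ← N1 → N8 — N6:chain[open]; N7:collider[open]; N1:fork[open] ⇒ active
  5. N3 → N6 → N7 ← N4 → N9 ← N5 ← N1 → N8 — N6:chain[open]; N7:collider[open]; N4:fork[blocks]; N9:collider[blocks]; N5:chain[blocks]; N1:fork[open] ⇒ blocked
Since the path N3 → N6 ← N1 → N8 is active, N3 and N8 are not d-separated given {N4, N5, N7}.

No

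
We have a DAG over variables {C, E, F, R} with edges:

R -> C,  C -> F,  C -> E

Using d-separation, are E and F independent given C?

Yes

The only undirected path from E to F is:
Path 1: E ← C → F
  C is a fork here and C is conditioned on, so the path is blocked at C.
Every path is blocked, so E and F are d-separated given {C}.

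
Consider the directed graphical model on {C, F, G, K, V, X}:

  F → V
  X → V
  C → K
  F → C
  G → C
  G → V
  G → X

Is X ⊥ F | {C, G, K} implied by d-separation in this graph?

4 paths connect X and F; each must be blocked for d-separation to hold:
Path 1: X ← G → C ← F
  G is a fork here and G is conditioned on, so the path is blocked at G.
Path 2: X ← G → V ← F
  G is a fork here and G is conditioned on, so the path is blocked at G.
Path 3: X → V ← G → C ← F
  V is a collider here and neither V nor any of its descendants is conditioned on, so the collider stays closed — the path is blocked at V.
Path 4: X → V ← F
  V is a collider here and neither V nor any of its descendants is conditioned on, so the collider stays closed — the path is blocked at V.
All paths are blocked; X ⊥ F | {C, G, K} holds.

Yes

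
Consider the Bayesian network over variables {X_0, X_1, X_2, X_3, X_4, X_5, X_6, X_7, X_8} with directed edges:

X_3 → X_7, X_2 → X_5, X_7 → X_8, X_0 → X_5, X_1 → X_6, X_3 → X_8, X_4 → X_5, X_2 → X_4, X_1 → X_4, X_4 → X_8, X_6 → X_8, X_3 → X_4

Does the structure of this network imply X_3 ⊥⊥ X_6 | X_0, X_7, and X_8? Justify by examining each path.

Enumerating the 6 paths from X_3 to X_6 and testing each for blocking by {X_0, X_7, X_8}:
Path 1: X_3 → X_8 ← X_4 ← X_1 → X_6
  X_8 is a collider and X_8 is conditioned on, which opens it; X_4 is a chain and X_4 is not conditioned on; X_1 is a fork and X_1 is not conditioned on — no node blocks this path, so it is active.
Path 2: X_3 → X_8 ← X_6
  X_8 is a collider and X_8 is conditioned on, which opens it — no node blocks this path, so it is active.
Path 3: X_3 → X_7 → X_8 ← X_4 ← X_1 → X_6
  X_7 is a chain here and X_7 is conditioned on, so the path is blocked at X_7.
Path 4: X_3 → X_7 → X_8 ← X_6
  X_7 is a chain here and X_7 is conditioned on, so the path is blocked at X_7.
Path 5: X_3 → X_4 → X_8 ← X_6
  X_4 is a chain and X_4 is not conditioned on; X_8 is a collider and X_8 is conditioned on, which opens it — no node blocks this path, so it is active.
Path 6: X_3 → X_4 ← X_1 → X_6
  X_4 is a collider and its descendant X_8 is conditioned on, which opens it; X_1 is a fork and X_1 is not conditioned on — no node blocks this path, so it is active.
Because an active path exists, X_3 and X_6 are not d-separated.

No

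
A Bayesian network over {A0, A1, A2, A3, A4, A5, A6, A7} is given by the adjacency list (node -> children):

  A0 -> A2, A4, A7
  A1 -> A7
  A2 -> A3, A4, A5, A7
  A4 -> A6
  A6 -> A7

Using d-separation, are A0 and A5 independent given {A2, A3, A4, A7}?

There are 5 undirected paths between A0 and A5; checking each against the conditioning set {A2, A3, A4, A7}:
  1. A0 → A4 ← A2 → A5 — A4:collider[open]; A2:fork[blocks] ⇒ blocked
  2. A0 → A4 → A6 → A7 ← A2 → A5 — A4:chain[blocks]; A6:chain[open]; A7:collider[open]; A2:fork[blocks] ⇒ blocked
  3. A0 → A2 → A5 — A2:chain[blocks] ⇒ blocked
  4. A0 → A7 ← A2 → A5 — A7:collider[open]; A2:fork[blocks] ⇒ blocked
  5. A0 → A7 ← A6 ← A4 ← A2 → A5 — A7:collider[open]; A6:chain[open]; A4:chain[blocks]; A2:fork[blocks] ⇒ blocked
Every path is blocked, so A0 and A5 are d-separated given {A2, A3, A4, A7}.

Yes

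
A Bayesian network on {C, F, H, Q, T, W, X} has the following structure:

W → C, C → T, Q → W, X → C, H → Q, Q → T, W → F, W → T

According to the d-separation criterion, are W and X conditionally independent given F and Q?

Yes

We examine all 3 paths between W and X:
  1. W → T ← C ← X — T:collider[blocks]; C:chain[open] ⇒ blocked
  2. W ← Q → T ← C ← X — Q:fork[blocks]; T:collider[blocks]; C:chain[open] ⇒ blocked
  3. W → C ← X — C:collider[blocks] ⇒ blocked
Since every path is blocked, d-separation holds.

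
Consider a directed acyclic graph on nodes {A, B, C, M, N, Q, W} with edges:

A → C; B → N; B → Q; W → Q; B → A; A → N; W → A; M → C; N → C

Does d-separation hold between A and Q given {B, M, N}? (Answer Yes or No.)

There are 4 undirected paths between A and Q; checking each against the conditioning set {B, M, N}:
  1. A → C ← N ← B → Q — C:collider[blocks]; N:chain[blocks]; B:fork[blocks] ⇒ blocked
  2. A ← W → Q — W:fork[open] ⇒ active
  3. A ← B → Q — B:fork[blocks] ⇒ blocked
  4. A → N ← B → Q — N:collider[open]; B:fork[blocks] ⇒ blocked
Because an active path exists, A and Q are not d-separated.

No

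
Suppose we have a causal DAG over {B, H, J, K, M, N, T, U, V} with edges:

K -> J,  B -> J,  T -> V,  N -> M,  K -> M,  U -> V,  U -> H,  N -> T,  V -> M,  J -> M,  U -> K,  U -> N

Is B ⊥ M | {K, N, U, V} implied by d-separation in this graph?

No

Enumerating the 6 paths from B to M and testing each for blocking by {K, N, U, V}:
  1. B → J ← K ← U → N → T → V → M — J:collider[blocks]; K:chain[blocks]; U:fork[blocks]; N:chain[blocks]; T:chain[open]; V:chain[blocks] ⇒ blocked
  2. B → J ← K ← U → N → M — J:collider[blocks]; K:chain[blocks]; U:fork[blocks]; N:chain[blocks] ⇒ blocked
  3. B → J ← K ← U → V ← T ← N → M — J:collider[blocks]; K:chain[blocks]; U:fork[blocks]; V:collider[open]; T:chain[open]; N:fork[blocks] ⇒ blocked
  4. B → J ← K ← U → V → M — J:collider[blocks]; K:chain[blocks]; U:fork[blocks]; V:chain[blocks] ⇒ blocked
  5. B → J ← K → M — J:collider[blocks]; K:fork[blocks] ⇒ blocked
  6. B → J → M — J:chain[open] ⇒ active
Because an active path exists, B and M are not d-separated.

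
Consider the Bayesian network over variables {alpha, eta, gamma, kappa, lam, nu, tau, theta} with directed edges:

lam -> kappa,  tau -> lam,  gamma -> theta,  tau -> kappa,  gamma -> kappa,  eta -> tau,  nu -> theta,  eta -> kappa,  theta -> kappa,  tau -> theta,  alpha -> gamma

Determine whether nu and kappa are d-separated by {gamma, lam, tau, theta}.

We examine all 5 paths between nu and kappa:
Path 1: nu → theta ← tau → lam → kappa
  tau is a fork here and tau is conditioned on, so the path is blocked at tau.
Path 2: nu → theta ← tau → kappa
  tau is a fork here and tau is conditioned on, so the path is blocked at tau.
Path 3: nu → theta ← tau ← eta → kappa
  tau is a chain here and tau is conditioned on, so the path is blocked at tau.
Path 4: nu → theta → kappa
  theta is a chain here and theta is conditioned on, so the path is blocked at theta.
Path 5: nu → theta ← gamma → kappa
  gamma is a fork here and gamma is conditioned on, so the path is blocked at gamma.
Since every path is blocked, d-separation holds.

Yes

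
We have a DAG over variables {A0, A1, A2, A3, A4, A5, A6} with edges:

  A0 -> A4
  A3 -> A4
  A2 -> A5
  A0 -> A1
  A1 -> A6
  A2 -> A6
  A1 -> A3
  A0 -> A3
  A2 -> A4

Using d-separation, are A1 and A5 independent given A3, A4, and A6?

Enumerating the 5 paths from A1 to A5 and testing each for blocking by {A3, A4, A6}:
Path 1: A1 → A3 ← A0 → A4 ← A2 → A5
  A3 is a collider and A3 is conditioned on, which opens it; A0 is a fork and A0 is not conditioned on; A4 is a collider and A4 is conditioned on, which opens it; A2 is a fork and A2 is not conditioned on — no node blocks this path, so it is active.
Path 2: A1 → A3 → A4 ← A2 → A5
  A3 is a chain here and A3 is conditioned on, so the path is blocked at A3.
Path 3: A1 ← A0 → A3 → A4 ← A2 → A5
  A3 is a chain here and A3 is conditioned on, so the path is blocked at A3.
Path 4: A1 ← A0 → A4 ← A2 → A5
  A0 is a fork and A0 is not conditioned on; A4 is a collider and A4 is conditioned on, which opens it; A2 is a fork and A2 is not conditioned on — no node blocks this path, so it is active.
Path 5: A1 → A6 ← A2 → A5
  A6 is a collider and A6 is conditioned on, which opens it; A2 is a fork and A2 is not conditioned on — no node blocks this path, so it is active.
At least one path is unblocked, so d-separation fails.

No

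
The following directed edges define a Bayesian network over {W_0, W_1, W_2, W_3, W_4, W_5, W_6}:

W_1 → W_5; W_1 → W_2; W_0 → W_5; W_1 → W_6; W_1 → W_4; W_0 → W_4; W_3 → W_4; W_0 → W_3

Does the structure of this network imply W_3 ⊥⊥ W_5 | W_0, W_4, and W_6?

No — W_3 and W_5 are not d-separated given {W_0, W_4, W_6}.

4 paths connect W_3 and W_5; each must be blocked for d-separation to hold:
Path 1: W_3 ← W_0 → W_4 ← W_1 → W_5
  W_0 is a fork here and W_0 is conditioned on, so the path is blocked at W_0.
Path 2: W_3 ← W_0 → W_5
  W_0 is a fork here and W_0 is conditioned on, so the path is blocked at W_0.
Path 3: W_3 → W_4 ← W_1 → W_5
  W_4 is a collider and W_4 is conditioned on, which opens it; W_1 is a fork and W_1 is not conditioned on — no node blocks this path, so it is active.
Path 4: W_3 → W_4 ← W_0 → W_5
  W_0 is a fork here and W_0 is conditioned on, so the path is blocked at W_0.
Since the path W_3 → W_4 ← W_1 → W_5 is active, W_3 and W_5 are not d-separated given {W_0, W_4, W_6}.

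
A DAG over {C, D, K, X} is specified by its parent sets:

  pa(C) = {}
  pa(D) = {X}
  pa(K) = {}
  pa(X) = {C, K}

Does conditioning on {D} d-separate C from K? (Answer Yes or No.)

No

There is one path between C and K:
Path 1: C → X ← K
  X is a collider and its descendant D is conditioned on, which opens it — no node blocks this path, so it is active.
At least one path is unblocked, so d-separation fails.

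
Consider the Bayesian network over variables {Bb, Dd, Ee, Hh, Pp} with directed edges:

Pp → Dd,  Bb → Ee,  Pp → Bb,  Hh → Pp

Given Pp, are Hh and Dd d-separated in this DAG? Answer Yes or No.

Only one path connects Hh and Dd:
Path 1: Hh → Pp → Dd
  Pp is a chain here and Pp is conditioned on, so the path is blocked at Pp.
Since every path is blocked, d-separation holds.

Yes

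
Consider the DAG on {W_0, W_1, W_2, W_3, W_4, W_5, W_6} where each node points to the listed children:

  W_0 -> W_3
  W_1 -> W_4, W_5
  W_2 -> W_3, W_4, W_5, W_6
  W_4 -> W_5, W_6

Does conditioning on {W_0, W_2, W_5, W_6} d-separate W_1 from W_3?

Yes

Enumerating the 6 paths from W_1 to W_3 and testing each for blocking by {W_0, W_2, W_5, W_6}:
Path 1: W_1 → W_4 → W_6 ← W_2 → W_3
  W_2 is a fork here and W_2 is conditioned on, so the path is blocked at W_2.
Path 2: W_1 → W_4 ← W_2 → W_3
  W_2 is a fork here and W_2 is conditioned on, so the path is blocked at W_2.
Path 3: W_1 → W_4 → W_5 ← W_2 → W_3
  W_2 is a fork here and W_2 is conditioned on, so the path is blocked at W_2.
Path 4: W_1 → W_5 ← W_4 → W_6 ← W_2 → W_3
  W_2 is a fork here and W_2 is conditioned on, so the path is blocked at W_2.
Path 5: W_1 → W_5 ← W_4 ← W_2 → W_3
  W_2 is a fork here and W_2 is conditioned on, so the path is blocked at W_2.
Path 6: W_1 → W_5 ← W_2 → W_3
  W_2 is a fork here and W_2 is conditioned on, so the path is blocked at W_2.
Every path is blocked, so W_1 and W_3 are d-separated given {W_0, W_2, W_5, W_6}.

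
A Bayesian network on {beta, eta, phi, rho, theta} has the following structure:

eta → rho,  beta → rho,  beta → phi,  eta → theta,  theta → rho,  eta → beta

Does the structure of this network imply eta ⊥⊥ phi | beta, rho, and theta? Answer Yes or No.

Yes

There are 3 undirected paths between eta and phi; checking each against the conditioning set {beta, rho, theta}:
  1. eta → rho ← beta → phi — rho:collider[open]; beta:fork[blocks] ⇒ blocked
  2. eta → beta → phi — beta:chain[blocks] ⇒ blocked
  3. eta → theta → rho ← beta → phi — theta:chain[blocks]; rho:collider[open]; beta:fork[blocks] ⇒ blocked
All paths are blocked; eta ⊥ phi | {beta, rho, theta} holds.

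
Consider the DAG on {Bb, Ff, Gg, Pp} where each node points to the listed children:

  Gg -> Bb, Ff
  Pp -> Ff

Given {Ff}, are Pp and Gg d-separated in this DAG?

No — Pp and Gg are not d-separated given {Ff}.

Only one path connects Pp and Gg:
  1. Pp → Ff ← Gg — Ff:collider[open] ⇒ active
Because an active path exists, Pp and Gg are not d-separated.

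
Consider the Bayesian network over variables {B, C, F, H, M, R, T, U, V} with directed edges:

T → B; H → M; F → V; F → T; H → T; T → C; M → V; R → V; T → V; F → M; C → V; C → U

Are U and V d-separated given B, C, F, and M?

Yes — U and V are d-separated given {B, C, F, M}.

There are 6 undirected paths between U and V; checking each against the conditioning set {B, C, F, M}:
Path 1: U ← C → V
  C is a fork here and C is conditioned on, so the path is blocked at C.
Path 2: U ← C ← T → V
  C is a chain here and C is conditioned on, so the path is blocked at C.
Path 3: U ← C ← T ← F → V
  C is a chain here and C is conditioned on, so the path is blocked at C.
Path 4: U ← C ← T ← F → M → V
  C is a chain here and C is conditioned on, so the path is blocked at C.
Path 5: U ← C ← T ← H → M → V
  C is a chain here and C is conditioned on, so the path is blocked at C.
Path 6: U ← C ← T ← H → M ← F → V
  C is a chain here and C is conditioned on, so the path is blocked at C.
All paths are blocked; U ⊥ V | {B, C, F, M} holds.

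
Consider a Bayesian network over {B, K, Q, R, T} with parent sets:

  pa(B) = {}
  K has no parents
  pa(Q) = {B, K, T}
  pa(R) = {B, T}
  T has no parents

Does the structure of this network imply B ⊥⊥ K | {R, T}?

Enumerating the 2 paths from B to K and testing each for blocking by {R, T}:
  1. B → Q ← K — Q:collider[blocks] ⇒ blocked
  2. B → R ← T → Q ← K — R:collider[open]; T:fork[blocks]; Q:collider[blocks] ⇒ blocked
All paths are blocked; B ⊥ K | {R, T} holds.

Yes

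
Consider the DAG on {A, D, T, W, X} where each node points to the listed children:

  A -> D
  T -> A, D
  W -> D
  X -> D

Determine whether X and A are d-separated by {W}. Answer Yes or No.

Yes

2 paths connect X and A; each must be blocked for d-separation to hold:
Path 1: X → D ← T → A
  D is a collider here and neither D nor any of its descendants is conditioned on, so the collider stays closed — the path is blocked at D.
Path 2: X → D ← A
  D is a collider here and neither D nor any of its descendants is conditioned on, so the collider stays closed — the path is blocked at D.
Since every path is blocked, d-separation holds.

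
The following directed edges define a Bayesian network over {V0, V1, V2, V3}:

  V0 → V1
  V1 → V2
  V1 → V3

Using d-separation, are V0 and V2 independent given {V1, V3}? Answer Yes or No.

Yes — V0 and V2 are d-separated given {V1, V3}.

The only undirected path from V0 to V2 is:
Path 1: V0 → V1 → V2
  V1 is a chain here and V1 is conditioned on, so the path is blocked at V1.
Since every path is blocked, d-separation holds.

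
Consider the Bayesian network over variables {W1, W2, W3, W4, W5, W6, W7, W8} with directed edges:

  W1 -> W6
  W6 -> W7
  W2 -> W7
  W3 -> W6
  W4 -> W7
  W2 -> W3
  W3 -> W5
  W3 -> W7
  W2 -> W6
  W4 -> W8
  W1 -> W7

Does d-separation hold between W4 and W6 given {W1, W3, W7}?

No — W4 and W6 are not d-separated given {W1, W3, W7}.

There are 6 undirected paths between W4 and W6; checking each against the conditioning set {W1, W3, W7}:
Path 1: W4 → W7 ← W1 → W6
  W1 is a fork here and W1 is conditioned on, so the path is blocked at W1.
Path 2: W4 → W7 ← W6
  W7 is a collider and W7 is conditioned on, which opens it — no node blocks this path, so it is active.
Path 3: W4 → W7 ← W3 → W6
  W3 is a fork here and W3 is conditioned on, so the path is blocked at W3.
Path 4: W4 → W7 ← W3 ← W2 → W6
  W3 is a chain here and W3 is conditioned on, so the path is blocked at W3.
Path 5: W4 → W7 ← W2 → W6
  W7 is a collider and W7 is conditioned on, which opens it; W2 is a fork and W2 is not conditioned on — no node blocks this path, so it is active.
Path 6: W4 → W7 ← W2 → W3 → W6
  W3 is a chain here and W3 is conditioned on, so the path is blocked at W3.
At least one path is unblocked, so d-separation fails.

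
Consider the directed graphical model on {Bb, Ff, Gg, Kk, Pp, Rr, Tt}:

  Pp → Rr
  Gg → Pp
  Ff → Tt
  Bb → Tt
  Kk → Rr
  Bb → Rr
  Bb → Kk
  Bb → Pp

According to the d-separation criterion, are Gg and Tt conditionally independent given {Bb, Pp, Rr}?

3 paths connect Gg and Tt; each must be blocked for d-separation to hold:
Path 1: Gg → Pp ← Bb → Tt
  Bb is a fork here and Bb is conditioned on, so the path is blocked at Bb.
Path 2: Gg → Pp → Rr ← Bb → Tt
  Pp is a chain here and Pp is conditioned on, so the path is blocked at Pp.
Path 3: Gg → Pp → Rr ← Kk ← Bb → Tt
  Pp is a chain here and Pp is conditioned on, so the path is blocked at Pp.
Since every path is blocked, d-separation holds.

Yes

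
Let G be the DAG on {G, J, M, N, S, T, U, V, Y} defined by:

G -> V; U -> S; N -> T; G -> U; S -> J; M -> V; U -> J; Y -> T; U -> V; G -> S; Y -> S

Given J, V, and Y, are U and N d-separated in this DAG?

Yes

There are 4 undirected paths between U and N; checking each against the conditioning set {J, V, Y}:
Path 1: U ← G → S ← Y → T ← N
  Y is a fork here and Y is conditioned on, so the path is blocked at Y.
Path 2: U → S ← Y → T ← N
  Y is a fork here and Y is conditioned on, so the path is blocked at Y.
Path 3: U → J ← S ← Y → T ← N
  Y is a fork here and Y is conditioned on, so the path is blocked at Y.
Path 4: U → V ← G → S ← Y → T ← N
  Y is a fork here and Y is conditioned on, so the path is blocked at Y.
All paths are blocked; U ⊥ N | {J, V, Y} holds.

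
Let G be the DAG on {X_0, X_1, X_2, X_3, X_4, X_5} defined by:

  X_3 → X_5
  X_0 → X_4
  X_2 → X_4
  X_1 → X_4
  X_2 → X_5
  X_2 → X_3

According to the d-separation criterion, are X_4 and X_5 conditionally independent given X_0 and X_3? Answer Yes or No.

We examine all 2 paths between X_4 and X_5:
  1. X_4 ← X_2 → X_3 → X_5 — X_2:fork[open]; X_3:chain[blocks] ⇒ blocked
  2. X_4 ← X_2 → X_5 — X_2:fork[open] ⇒ active
Since the path X_4 ← X_2 → X_5 is active, X_4 and X_5 are not d-separated given {X_0, X_3}.

No — X_4 and X_5 are not d-separated given {X_0, X_3}.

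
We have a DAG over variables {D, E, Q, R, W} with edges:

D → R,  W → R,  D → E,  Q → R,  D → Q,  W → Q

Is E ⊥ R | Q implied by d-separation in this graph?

No — E and R are not d-separated given {Q}.

There are 3 undirected paths between E and R; checking each against the conditioning set {Q}:
Path 1: E ← D → Q ← W → R
  D is a fork and D is not conditioned on; Q is a collider and Q is conditioned on, which opens it; W is a fork and W is not conditioned on — no node blocks this path, so it is active.
Path 2: E ← D → Q → R
  Q is a chain here and Q is conditioned on, so the path is blocked at Q.
Path 3: E ← D → R
  D is a fork and D is not conditioned on — no node blocks this path, so it is active.
At least one path is unblocked, so d-separation fails.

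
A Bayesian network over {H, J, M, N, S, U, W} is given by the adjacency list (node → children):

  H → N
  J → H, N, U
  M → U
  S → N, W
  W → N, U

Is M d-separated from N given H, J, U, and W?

Yes

There are 4 undirected paths between M and N; checking each against the conditioning set {H, J, U, W}:
Path 1: M → U ← J → H → N
  J is a fork here and J is conditioned on, so the path is blocked at J.
Path 2: M → U ← J → N
  J is a fork here and J is conditioned on, so the path is blocked at J.
Path 3: M → U ← W ← S → N
  W is a chain here and W is conditioned on, so the path is blocked at W.
Path 4: M → U ← W → N
  W is a fork here and W is conditioned on, so the path is blocked at W.
All paths are blocked; M ⊥ N | {H, J, U, W} holds.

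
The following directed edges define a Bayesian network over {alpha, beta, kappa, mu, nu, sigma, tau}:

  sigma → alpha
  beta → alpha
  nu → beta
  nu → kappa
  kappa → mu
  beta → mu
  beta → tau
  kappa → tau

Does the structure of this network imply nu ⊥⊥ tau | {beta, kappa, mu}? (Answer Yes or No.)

There are 4 undirected paths between nu and tau; checking each against the conditioning set {beta, kappa, mu}:
  1. nu → beta → mu ← kappa → tau — beta:chain[blocks]; mu:collider[open]; kappa:fork[blocks] ⇒ blocked
  2. nu → beta → tau — beta:chain[blocks] ⇒ blocked
  3. nu → kappa → mu ← beta → tau — kappa:chain[blocks]; mu:collider[open]; beta:fork[blocks] ⇒ blocked
  4. nu → kappa → tau — kappa:chain[blocks] ⇒ blocked
Every path is blocked, so nu and tau are d-separated given {beta, kappa, mu}.

Yes — nu and tau are d-separated given {beta, kappa, mu}.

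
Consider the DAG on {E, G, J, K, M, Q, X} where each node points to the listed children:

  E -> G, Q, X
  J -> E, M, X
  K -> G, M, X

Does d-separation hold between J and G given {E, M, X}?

There are 6 undirected paths between J and G; checking each against the conditioning set {E, M, X}:
  1. J → X ← K → G — X:collider[open]; K:fork[open] ⇒ active
  2. J → X ← E → G — X:collider[open]; E:fork[blocks] ⇒ blocked
  3. J → M ← K → G — M:collider[open]; K:fork[open] ⇒ active
  4. J → M ← K → X ← E → G — M:collider[open]; K:fork[open]; X:collider[open]; E:fork[blocks] ⇒ blocked
  5. J → E → G — E:chain[blocks] ⇒ blocked
  6. J → E → X ← K → G — E:chain[blocks]; X:collider[open]; K:fork[open] ⇒ blocked
Since the path J → X ← K → G is active, J and G are not d-separated given {E, M, X}.

No — J and G are not d-separated given {E, M, X}.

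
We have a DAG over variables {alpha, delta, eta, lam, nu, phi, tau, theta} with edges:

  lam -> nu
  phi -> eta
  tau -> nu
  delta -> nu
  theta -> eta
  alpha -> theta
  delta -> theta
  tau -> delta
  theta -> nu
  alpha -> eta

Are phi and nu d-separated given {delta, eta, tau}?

No

Enumerating the 6 paths from phi to nu and testing each for blocking by {delta, eta, tau}:
Path 1: phi → eta ← alpha → theta ← delta → nu
  delta is a fork here and delta is conditioned on, so the path is blocked at delta.
Path 2: phi → eta ← alpha → theta ← delta ← tau → nu
  delta is a chain here and delta is conditioned on, so the path is blocked at delta.
Path 3: phi → eta ← alpha → theta → nu
  eta is a collider and eta is conditioned on, which opens it; alpha is a fork and alpha is not conditioned on; theta is a chain and theta is not conditioned on — no node blocks this path, so it is active.
Path 4: phi → eta ← theta ← delta → nu
  delta is a fork here and delta is conditioned on, so the path is blocked at delta.
Path 5: phi → eta ← theta ← delta ← tau → nu
  delta is a chain here and delta is conditioned on, so the path is blocked at delta.
Path 6: phi → eta ← theta → nu
  eta is a collider and eta is conditioned on, which opens it; theta is a fork and theta is not conditioned on — no node blocks this path, so it is active.
Since the path phi → eta ← alpha → theta → nu is active, phi and nu are not d-separated given {delta, eta, tau}.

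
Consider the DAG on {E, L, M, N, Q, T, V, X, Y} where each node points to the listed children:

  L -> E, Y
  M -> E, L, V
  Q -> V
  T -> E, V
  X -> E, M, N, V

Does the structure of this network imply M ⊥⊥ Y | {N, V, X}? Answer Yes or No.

No — M and Y are not d-separated given {N, V, X}.

6 paths connect M and Y; each must be blocked for d-separation to hold:
Path 1: M ← X → E ← L → Y
  X is a fork here and X is conditioned on, so the path is blocked at X.
Path 2: M ← X → V ← T → E ← L → Y
  X is a fork here and X is conditioned on, so the path is blocked at X.
Path 3: M → E ← L → Y
  E is a collider here and neither E nor any of its descendants is conditioned on, so the collider stays closed — the path is blocked at E.
Path 4: M → L → Y
  L is a chain and L is not conditioned on — no node blocks this path, so it is active.
Path 5: M → V ← X → E ← L → Y
  X is a fork here and X is conditioned on, so the path is blocked at X.
Path 6: M → V ← T → E ← L → Y
  E is a collider here and neither E nor any of its descendants is conditioned on, so the collider stays closed — the path is blocked at E.
Since the path M → L → Y is active, M and Y are not d-separated given {N, V, X}.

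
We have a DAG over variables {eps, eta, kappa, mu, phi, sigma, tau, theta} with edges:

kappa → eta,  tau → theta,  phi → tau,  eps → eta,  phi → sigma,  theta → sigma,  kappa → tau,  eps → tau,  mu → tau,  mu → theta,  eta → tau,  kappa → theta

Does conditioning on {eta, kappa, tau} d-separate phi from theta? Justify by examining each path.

There are 6 undirected paths between phi and theta; checking each against the conditioning set {eta, kappa, tau}:
Path 1: phi → sigma ← theta
  sigma is a collider here and neither sigma nor any of its descendants is conditioned on, so the collider stays closed — the path is blocked at sigma.
Path 2: phi → tau ← kappa → theta
  kappa is a fork here and kappa is conditioned on, so the path is blocked at kappa.
Path 3: phi → tau ← eta ← kappa → theta
  eta is a chain here and eta is conditioned on, so the path is blocked at eta.
Path 4: phi → tau ← eps → eta ← kappa → theta
  kappa is a fork here and kappa is conditioned on, so the path is blocked at kappa.
Path 5: phi → tau → theta
  tau is a chain here and tau is conditioned on, so the path is blocked at tau.
Path 6: phi → tau ← mu → theta
  tau is a collider and tau is conditioned on, which opens it; mu is a fork and mu is not conditioned on — no node blocks this path, so it is active.
Since the path phi → tau ← mu → theta is active, phi and theta are not d-separated given {eta, kappa, tau}.

No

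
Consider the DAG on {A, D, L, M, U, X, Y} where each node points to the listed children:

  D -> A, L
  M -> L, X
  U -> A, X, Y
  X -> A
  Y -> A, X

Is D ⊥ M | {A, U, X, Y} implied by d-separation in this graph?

Yes

6 paths connect D and M; each must be blocked for d-separation to hold:
  1. D → A ← U → X ← M — A:collider[open]; U:fork[blocks]; X:collider[open] ⇒ blocked
  2. D → A ← U → Y → X ← M — A:collider[open]; U:fork[blocks]; Y:chain[blocks]; X:collider[open] ⇒ blocked
  3. D → A ← X ← M — A:collider[open]; X:chain[blocks] ⇒ blocked
  4. D → A ← Y ← U → X ← M — A:collider[open]; Y:chain[blocks]; U:fork[blocks]; X:collider[open] ⇒ blocked
  5. D → A ← Y → X ← M — A:collider[open]; Y:fork[blocks]; X:collider[open] ⇒ blocked
  6. D → L ← M — L:collider[blocks] ⇒ blocked
All paths are blocked; D ⊥ M | {A, U, X, Y} holds.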